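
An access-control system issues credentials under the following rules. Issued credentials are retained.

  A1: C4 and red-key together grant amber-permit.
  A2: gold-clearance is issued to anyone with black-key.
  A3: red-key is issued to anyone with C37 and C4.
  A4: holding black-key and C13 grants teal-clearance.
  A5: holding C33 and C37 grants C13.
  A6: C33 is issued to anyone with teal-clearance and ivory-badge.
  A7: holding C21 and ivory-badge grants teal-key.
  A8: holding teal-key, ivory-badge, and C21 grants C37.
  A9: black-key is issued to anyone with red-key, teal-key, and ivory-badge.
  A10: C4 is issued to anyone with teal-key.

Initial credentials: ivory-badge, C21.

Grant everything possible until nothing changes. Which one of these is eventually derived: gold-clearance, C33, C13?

gold-clearance

Holding C21 and ivory-badge grants teal-key (A7).
Holding teal-key grants C4 (A10).
Holding teal-key, ivory-badge, and C21 grants C37 (A8).
Holding C37 and C4 grants red-key (A3).
Holding red-key, teal-key, and ivory-badge grants black-key (A9).
Holding black-key grants gold-clearance (A2).
C13 would need C33 and C37 (A5), but C33 is never granted. C33 would need teal-clearance and ivory-badge (A6), but teal-clearance is never granted.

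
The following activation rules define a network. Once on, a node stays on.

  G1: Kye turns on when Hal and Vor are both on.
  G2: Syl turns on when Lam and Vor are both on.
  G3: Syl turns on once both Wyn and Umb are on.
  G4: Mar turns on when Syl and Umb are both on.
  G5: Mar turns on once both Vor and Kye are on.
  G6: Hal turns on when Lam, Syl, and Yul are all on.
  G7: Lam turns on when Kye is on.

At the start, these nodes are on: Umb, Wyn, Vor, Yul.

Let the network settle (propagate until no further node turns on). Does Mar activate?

Yes

G3: Wyn and Umb on → Syl on.
Syl and Umb are on, so Mar turns on (G4).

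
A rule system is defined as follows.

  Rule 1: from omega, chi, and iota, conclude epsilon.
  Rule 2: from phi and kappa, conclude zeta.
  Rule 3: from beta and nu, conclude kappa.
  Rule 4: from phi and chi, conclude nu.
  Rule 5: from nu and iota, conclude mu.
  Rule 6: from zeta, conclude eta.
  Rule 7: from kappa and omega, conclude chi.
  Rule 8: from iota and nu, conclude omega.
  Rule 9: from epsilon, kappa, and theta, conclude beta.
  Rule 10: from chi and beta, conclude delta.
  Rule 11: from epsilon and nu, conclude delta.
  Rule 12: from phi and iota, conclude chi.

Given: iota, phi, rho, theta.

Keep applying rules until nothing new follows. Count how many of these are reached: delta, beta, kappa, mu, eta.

phi and iota hold, so chi follows (Rule 12).
phi and chi hold, so nu follows (Rule 4).
iota and nu hold, so omega follows (Rule 8).
From nu and iota, Rule 5 gives mu.
From omega, chi, and iota, Rule 1 gives epsilon.
epsilon and nu hold, so delta follows (Rule 11).
delta: reached.
beta would need epsilon, kappa, and theta (Rule 9), but kappa is never established.
kappa would need beta and nu (Rule 3), but beta is never established.
mu: reached.
eta would need zeta (Rule 6), but zeta is never established.
Reached: delta and mu — 2 of the 5.

2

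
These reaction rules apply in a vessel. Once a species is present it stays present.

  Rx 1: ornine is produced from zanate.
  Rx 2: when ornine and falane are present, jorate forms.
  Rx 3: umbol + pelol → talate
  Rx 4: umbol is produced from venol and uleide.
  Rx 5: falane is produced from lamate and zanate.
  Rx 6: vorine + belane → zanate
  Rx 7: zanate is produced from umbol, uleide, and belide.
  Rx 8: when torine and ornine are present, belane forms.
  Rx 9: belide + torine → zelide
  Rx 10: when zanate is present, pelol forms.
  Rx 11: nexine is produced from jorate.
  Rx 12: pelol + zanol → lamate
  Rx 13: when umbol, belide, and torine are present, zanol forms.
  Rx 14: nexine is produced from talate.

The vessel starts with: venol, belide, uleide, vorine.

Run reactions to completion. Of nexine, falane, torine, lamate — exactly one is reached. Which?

venol and uleide present → umbol forms (Rx 4).
umbol, uleide, and belide present → zanate forms (Rx 7).
zanate present → pelol forms (Rx 10).
umbol and pelol present → talate forms (Rx 3).
talate present → nexine forms (Rx 14).
No rule produces torine, and it is not given. lamate would need pelol and zanol (Rx 12), but zanol never forms. falane would need lamate and zanate (Rx 5), but lamate never forms.

nexine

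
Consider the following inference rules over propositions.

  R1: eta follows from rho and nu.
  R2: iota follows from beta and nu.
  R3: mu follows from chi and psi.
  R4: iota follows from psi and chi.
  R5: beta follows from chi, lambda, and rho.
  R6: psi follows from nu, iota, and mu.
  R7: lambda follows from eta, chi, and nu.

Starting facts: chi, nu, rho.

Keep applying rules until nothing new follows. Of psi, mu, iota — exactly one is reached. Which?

iota

rho and nu hold, so eta follows (R1).
eta, chi, and nu hold, so lambda follows (R7).
From chi, lambda, and rho, R5 gives beta.
From beta and nu, R2 gives iota.
mu would need chi and psi (R3), but psi is never established. psi would need nu, iota, and mu (R6), but mu is never established.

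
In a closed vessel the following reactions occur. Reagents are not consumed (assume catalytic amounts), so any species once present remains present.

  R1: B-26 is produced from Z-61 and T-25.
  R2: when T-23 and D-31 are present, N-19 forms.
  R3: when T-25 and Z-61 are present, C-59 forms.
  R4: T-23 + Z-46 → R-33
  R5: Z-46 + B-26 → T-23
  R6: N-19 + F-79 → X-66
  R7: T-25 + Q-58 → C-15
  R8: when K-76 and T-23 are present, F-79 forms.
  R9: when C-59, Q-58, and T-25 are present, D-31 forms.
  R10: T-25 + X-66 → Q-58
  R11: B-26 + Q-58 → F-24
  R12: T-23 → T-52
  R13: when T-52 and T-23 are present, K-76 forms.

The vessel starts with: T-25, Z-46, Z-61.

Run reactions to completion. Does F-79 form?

Z-61 and T-25 present → B-26 forms (R1).
Z-46 and B-26 present → T-23 forms (R5).
T-23 present → T-52 forms (R12).
T-52 and T-23 present → K-76 forms (R13).
K-76 and T-23 present → F-79 forms (R8).

Yes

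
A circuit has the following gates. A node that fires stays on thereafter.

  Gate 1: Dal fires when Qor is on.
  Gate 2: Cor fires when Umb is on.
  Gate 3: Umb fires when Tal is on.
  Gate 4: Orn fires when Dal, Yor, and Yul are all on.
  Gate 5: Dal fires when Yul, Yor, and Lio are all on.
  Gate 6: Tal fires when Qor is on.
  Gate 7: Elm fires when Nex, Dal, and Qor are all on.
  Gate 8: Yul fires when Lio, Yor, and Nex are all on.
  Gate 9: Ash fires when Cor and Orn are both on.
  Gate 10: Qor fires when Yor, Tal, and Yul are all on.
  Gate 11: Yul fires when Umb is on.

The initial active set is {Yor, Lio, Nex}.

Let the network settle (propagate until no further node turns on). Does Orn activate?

Yes

Gate 8: Lio, Yor, and Nex on → Yul on.
Gate 5: Yul, Yor, and Lio on → Dal on.
Gate 4: Dal, Yor, and Yul on → Orn on.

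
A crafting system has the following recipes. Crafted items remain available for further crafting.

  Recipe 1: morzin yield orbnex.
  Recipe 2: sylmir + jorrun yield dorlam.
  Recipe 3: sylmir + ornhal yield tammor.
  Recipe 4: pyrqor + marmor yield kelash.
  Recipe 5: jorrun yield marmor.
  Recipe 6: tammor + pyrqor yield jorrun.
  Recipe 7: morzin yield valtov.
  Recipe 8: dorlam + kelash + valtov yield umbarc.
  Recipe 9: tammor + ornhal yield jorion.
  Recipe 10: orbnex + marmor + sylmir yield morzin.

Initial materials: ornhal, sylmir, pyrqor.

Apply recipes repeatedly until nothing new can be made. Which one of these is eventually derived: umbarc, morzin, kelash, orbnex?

kelash

Using Recipe 3, sylmir and ornhal make tammor.
tammor + pyrqor → jorrun (Recipe 6).
Using Recipe 5, jorrun makes marmor.
Using Recipe 4, pyrqor and marmor make kelash.
umbarc would need dorlam, kelash, and valtov (Recipe 8), but valtov is never obtained. orbnex would need morzin (Recipe 1), but morzin is never obtained. morzin would need orbnex, marmor, and sylmir (Recipe 10), but orbnex is never obtained.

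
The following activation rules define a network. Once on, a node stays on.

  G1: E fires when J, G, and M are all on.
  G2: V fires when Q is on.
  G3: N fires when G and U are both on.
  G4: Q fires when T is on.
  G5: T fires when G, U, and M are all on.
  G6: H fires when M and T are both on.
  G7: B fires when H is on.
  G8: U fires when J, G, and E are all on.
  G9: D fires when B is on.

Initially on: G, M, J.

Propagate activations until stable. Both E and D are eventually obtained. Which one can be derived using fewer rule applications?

E

E: G1: J, G, and M on → E on. [1 rule application]
D: G1: J, G, and M on → E on. G8: J, G, and E on → U on. G5: G, U, and M on → T on. M and T are on, so H fires (G6). G7: H on → B on. G9: B on → D on. [6 rule applications]
E needs fewer.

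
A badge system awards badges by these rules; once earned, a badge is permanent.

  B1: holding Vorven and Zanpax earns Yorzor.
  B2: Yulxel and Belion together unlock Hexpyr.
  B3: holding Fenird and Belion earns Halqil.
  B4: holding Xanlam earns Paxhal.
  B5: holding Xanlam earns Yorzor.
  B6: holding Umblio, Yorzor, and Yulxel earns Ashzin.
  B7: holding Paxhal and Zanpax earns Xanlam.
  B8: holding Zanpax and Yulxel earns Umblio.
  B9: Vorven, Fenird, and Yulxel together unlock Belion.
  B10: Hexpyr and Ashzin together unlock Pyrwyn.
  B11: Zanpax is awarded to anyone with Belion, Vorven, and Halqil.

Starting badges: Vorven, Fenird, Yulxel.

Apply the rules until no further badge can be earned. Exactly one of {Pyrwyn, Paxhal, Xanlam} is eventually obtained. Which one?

Pyrwyn

With Vorven, Fenird, and Yulxel, Belion is earned (B9).
With Fenird and Belion, Halqil is earned (B3).
With Yulxel and Belion, Hexpyr is earned (B2).
With Belion, Vorven, and Halqil, Zanpax is earned (B11).
With Zanpax and Yulxel, Umblio is earned (B8).
With Vorven and Zanpax, Yorzor is earned (B1).
With Umblio, Yorzor, and Yulxel, Ashzin is earned (B6).
With Hexpyr and Ashzin, Pyrwyn is earned (B10).
Paxhal would need Xanlam (B4), but Xanlam is never earned. Xanlam would need Paxhal and Zanpax (B7), but Paxhal is never earned.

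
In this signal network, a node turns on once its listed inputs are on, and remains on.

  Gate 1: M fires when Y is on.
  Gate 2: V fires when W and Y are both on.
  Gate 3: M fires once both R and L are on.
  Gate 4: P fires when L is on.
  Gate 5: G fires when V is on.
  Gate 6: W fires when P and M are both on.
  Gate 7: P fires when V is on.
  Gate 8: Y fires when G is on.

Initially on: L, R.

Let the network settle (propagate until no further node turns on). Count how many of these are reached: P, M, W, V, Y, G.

R and L are on, so M fires (Gate 3).
Gate 4: L on → P on.
P and M are on, so W fires (Gate 6).
P: reached.
M: reached.
W: reached.
V would need W and Y (Gate 2), but Y never turns on.
Y would need G (Gate 8), but G never turns on.
G would need V (Gate 5), but V never turns on.
Reached: P, M, and W — 3 of the 6.

3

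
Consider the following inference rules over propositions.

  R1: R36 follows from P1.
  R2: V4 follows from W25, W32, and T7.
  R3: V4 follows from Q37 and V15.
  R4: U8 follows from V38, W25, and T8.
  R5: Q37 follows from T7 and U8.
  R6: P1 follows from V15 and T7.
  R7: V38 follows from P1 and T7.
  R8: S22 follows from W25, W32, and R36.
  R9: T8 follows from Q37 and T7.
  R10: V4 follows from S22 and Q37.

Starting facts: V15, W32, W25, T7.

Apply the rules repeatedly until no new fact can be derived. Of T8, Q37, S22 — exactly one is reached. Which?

From V15 and T7, R6 gives P1.
From P1, R1 gives R36.
From W25, W32, and R36, R8 gives S22.
T8 would need Q37 and T7 (R9), but Q37 is never established. Q37 would need T7 and U8 (R5), but U8 is never established.

S22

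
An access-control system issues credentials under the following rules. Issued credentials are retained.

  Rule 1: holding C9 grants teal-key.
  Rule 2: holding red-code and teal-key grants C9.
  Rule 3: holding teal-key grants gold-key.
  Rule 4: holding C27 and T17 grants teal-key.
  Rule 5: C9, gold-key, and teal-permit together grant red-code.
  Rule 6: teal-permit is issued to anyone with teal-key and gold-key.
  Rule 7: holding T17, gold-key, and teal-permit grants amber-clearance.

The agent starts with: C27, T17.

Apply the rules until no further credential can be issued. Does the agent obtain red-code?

No

red-code would need C9, gold-key, and teal-permit (Rule 5), but C9 is never granted.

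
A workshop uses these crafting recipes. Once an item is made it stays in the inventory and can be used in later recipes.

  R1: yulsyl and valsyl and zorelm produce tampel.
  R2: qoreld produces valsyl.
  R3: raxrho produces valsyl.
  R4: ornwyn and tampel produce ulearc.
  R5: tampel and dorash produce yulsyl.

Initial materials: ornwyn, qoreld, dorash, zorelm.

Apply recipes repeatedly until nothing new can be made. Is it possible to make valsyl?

Yes

Using R2, qoreld makes valsyl.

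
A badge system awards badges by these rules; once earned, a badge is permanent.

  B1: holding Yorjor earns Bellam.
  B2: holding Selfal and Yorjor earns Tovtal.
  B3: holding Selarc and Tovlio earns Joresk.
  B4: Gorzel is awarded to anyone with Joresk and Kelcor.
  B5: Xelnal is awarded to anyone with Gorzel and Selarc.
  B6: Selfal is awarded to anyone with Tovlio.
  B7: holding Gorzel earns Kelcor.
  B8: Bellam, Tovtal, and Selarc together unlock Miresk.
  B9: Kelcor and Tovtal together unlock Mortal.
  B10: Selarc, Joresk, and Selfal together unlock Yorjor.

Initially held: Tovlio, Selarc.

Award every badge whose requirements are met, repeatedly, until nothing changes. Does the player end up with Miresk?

With Selarc and Tovlio, Joresk is earned (B3).
With Tovlio, Selfal is earned (B6).
With Selarc, Joresk, and Selfal, Yorjor is earned (B10).
With Selfal and Yorjor, Tovtal is earned (B2).
With Yorjor, Bellam is earned (B1).
With Bellam, Tovtal, and Selarc, Miresk is earned (B8).

Yes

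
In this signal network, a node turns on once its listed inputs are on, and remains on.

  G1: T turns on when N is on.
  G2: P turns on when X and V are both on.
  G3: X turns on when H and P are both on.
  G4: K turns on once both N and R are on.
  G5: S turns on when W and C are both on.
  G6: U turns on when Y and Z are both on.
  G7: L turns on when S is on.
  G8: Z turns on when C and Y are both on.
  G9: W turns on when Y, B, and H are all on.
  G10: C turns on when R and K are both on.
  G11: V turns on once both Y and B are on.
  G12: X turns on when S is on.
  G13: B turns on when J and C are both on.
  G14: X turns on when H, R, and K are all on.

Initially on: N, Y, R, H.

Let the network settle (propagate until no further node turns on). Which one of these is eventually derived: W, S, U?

G4: N and R on → K on.
G10: R and K on → C on.
C and Y are on, so Z turns on (G8).
Y and Z are on, so U turns on (G6).
W would need Y, B, and H (G9), but B never turns on. S would need W and C (G5), but W never turns on.

U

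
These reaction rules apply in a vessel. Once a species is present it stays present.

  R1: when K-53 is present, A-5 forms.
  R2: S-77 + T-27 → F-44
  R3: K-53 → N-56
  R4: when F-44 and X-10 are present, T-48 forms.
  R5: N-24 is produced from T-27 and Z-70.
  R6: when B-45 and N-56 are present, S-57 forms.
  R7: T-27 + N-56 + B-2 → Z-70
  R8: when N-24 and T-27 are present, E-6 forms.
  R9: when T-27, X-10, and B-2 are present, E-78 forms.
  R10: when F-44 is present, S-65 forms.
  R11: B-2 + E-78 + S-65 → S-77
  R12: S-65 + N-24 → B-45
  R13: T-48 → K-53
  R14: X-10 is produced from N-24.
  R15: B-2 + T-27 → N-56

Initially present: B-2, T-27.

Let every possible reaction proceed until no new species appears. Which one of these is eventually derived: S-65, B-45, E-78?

E-78

B-2 and T-27 present → N-56 forms (R15).
T-27, N-56, and B-2 present → Z-70 forms (R7).
T-27 and Z-70 present → N-24 forms (R5).
N-24 present → X-10 forms (R14).
T-27, X-10, and B-2 present → E-78 forms (R9).
B-45 would need S-65 and N-24 (R12), but S-65 never forms. S-65 would need F-44 (R10), but F-44 never forms.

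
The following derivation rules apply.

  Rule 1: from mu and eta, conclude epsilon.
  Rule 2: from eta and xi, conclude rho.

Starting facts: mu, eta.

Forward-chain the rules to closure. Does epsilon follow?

mu and eta hold, so epsilon follows (Rule 1).

Yes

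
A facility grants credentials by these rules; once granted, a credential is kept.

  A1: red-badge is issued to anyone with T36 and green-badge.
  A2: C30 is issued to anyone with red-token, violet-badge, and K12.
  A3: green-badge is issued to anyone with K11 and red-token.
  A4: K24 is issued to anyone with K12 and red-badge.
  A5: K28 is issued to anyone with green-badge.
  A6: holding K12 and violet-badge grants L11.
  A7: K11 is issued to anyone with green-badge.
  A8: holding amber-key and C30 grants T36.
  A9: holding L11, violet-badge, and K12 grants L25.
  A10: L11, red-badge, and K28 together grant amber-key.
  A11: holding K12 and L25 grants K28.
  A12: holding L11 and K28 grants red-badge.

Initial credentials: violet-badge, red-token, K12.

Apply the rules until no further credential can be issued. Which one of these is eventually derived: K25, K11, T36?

Holding red-token, violet-badge, and K12 grants C30 (A2).
Holding K12 and violet-badge grants L11 (A6).
Holding L11, violet-badge, and K12 grants L25 (A9).
Holding K12 and L25 grants K28 (A11).
Holding L11 and K28 grants red-badge (A12).
Holding L11, red-badge, and K28 grants amber-key (A10).
Holding amber-key and C30 grants T36 (A8).
K11 would need green-badge (A7), but green-badge is never granted. No rule produces K25, and it is not given.

T36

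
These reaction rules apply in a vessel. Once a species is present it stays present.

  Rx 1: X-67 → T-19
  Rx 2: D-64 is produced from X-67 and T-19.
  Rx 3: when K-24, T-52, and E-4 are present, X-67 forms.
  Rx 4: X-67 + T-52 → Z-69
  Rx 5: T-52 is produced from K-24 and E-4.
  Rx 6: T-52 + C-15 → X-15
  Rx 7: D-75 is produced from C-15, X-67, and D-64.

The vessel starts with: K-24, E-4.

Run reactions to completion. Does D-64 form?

K-24 and E-4 present → T-52 forms (Rx 5).
K-24, T-52, and E-4 present → X-67 forms (Rx 3).
X-67 present → T-19 forms (Rx 1).
X-67 and T-19 present → D-64 forms (Rx 2).

Yes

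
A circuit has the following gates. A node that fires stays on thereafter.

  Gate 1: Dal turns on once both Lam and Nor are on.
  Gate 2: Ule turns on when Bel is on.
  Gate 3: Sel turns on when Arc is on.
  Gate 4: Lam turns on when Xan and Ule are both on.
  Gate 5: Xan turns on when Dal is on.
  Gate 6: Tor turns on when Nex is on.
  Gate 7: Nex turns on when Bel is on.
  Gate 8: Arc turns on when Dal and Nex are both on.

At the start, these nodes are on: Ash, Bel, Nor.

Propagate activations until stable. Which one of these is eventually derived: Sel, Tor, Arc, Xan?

Bel is on, so Nex turns on (Gate 7).
Gate 6: Nex on → Tor on.
Arc would need Dal and Nex (Gate 8), but Dal never turns on. Xan would need Dal (Gate 5), but Dal never turns on. Sel would need Arc (Gate 3), but Arc never turns on.

Tor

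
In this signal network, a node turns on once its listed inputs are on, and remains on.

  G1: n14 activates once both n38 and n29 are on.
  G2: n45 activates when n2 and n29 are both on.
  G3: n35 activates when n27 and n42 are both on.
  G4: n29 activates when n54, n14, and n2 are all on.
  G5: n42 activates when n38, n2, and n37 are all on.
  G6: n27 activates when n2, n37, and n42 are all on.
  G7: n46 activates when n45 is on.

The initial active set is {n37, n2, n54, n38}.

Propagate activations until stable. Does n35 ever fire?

Yes

G5: n38, n2, and n37 on → n42 on.
n2, n37, and n42 are on, so n27 activates (G6).
G3: n27 and n42 on → n35 on.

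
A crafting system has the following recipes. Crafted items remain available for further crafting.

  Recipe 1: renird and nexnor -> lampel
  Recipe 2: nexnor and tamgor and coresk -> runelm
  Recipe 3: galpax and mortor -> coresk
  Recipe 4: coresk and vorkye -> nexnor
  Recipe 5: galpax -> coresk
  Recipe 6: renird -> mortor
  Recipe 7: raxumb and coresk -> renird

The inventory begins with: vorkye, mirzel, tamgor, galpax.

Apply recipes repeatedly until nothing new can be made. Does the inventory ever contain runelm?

galpax -> coresk (Recipe 5).
Using Recipe 4, coresk and vorkye make nexnor.
nexnor and tamgor and coresk -> runelm (Recipe 2).

Yes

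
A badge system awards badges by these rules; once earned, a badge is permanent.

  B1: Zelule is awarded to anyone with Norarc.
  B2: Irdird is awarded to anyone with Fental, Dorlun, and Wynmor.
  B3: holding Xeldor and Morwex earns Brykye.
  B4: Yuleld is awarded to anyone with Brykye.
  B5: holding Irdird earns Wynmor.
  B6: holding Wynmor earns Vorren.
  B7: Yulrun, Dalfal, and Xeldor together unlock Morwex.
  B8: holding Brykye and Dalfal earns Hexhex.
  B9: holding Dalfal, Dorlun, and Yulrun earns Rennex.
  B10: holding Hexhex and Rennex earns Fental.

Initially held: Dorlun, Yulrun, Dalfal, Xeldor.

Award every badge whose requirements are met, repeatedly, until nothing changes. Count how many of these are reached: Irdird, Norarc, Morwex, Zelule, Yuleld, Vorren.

With Yulrun, Dalfal, and Xeldor, Morwex is earned (B7).
With Xeldor and Morwex, Brykye is earned (B3).
With Brykye, Yuleld is earned (B4).
Irdird would need Fental, Dorlun, and Wynmor (B2), but Wynmor is never earned.
No rule produces Norarc, and it is not given.
Morwex: reached.
Zelule would need Norarc (B1), but Norarc is never earned.
Yuleld: reached.
Vorren would need Wynmor (B6), but Wynmor is never earned.
Reached: Morwex and Yuleld — 2 of the 6.

2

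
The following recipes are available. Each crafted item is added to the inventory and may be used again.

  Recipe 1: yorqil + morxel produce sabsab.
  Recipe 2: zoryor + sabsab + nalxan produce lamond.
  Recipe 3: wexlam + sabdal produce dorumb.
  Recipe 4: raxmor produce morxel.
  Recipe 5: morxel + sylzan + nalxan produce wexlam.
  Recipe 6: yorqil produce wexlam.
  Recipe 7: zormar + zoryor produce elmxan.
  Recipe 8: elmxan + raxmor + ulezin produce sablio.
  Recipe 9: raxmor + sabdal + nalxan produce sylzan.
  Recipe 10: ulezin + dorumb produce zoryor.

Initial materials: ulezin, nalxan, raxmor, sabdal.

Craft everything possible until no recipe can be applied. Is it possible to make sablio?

No

sablio would need elmxan, raxmor, and ulezin (Recipe 8), but elmxan is never obtained.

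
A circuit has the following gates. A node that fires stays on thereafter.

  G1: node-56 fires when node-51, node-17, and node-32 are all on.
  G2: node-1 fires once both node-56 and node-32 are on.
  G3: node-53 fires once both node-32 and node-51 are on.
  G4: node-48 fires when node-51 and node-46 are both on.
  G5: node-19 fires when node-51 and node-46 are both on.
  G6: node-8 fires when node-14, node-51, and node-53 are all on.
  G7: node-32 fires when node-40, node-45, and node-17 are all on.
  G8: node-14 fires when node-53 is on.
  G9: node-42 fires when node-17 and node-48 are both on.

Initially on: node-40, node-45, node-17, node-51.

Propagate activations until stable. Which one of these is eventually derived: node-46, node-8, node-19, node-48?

G7: node-40, node-45, and node-17 on → node-32 on.
G3: node-32 and node-51 on → node-53 on.
node-53 is on, so node-14 fires (G8).
node-14, node-51, and node-53 are on, so node-8 fires (G6).
node-19 would need node-51 and node-46 (G5), but node-46 never turns on. No rule produces node-46, and it is not given. node-48 would need node-51 and node-46 (G4), but node-46 never turns on.

node-8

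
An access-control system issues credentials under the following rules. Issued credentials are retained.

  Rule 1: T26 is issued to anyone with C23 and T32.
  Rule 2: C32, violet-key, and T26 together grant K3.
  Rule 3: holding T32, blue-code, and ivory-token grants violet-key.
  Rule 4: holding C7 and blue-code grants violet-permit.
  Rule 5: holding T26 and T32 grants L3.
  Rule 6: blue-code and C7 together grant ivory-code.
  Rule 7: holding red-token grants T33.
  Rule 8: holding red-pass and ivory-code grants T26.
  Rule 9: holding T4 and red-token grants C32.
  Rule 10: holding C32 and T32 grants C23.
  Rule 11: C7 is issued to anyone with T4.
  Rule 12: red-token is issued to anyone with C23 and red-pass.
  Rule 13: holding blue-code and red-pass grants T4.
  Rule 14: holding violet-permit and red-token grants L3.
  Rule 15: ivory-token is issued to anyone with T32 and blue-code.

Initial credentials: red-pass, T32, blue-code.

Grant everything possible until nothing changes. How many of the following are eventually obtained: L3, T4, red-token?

Holding blue-code and red-pass grants T4 (Rule 13).
Holding T4 grants C7 (Rule 11).
Holding blue-code and C7 grants ivory-code (Rule 6).
Holding red-pass and ivory-code grants T26 (Rule 8).
Holding T26 and T32 grants L3 (Rule 5).
L3: reached.
T4: reached.
red-token would need C23 and red-pass (Rule 12), but C23 is never granted.
Reached: L3 and T4 — 2 of the 3.

2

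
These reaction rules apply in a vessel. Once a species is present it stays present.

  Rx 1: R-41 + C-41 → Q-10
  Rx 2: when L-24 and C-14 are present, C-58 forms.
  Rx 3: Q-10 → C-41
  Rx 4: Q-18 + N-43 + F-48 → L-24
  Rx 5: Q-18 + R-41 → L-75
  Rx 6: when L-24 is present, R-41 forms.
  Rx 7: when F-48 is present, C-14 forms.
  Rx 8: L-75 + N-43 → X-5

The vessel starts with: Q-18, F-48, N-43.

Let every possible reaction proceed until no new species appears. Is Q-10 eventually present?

Q-10 would need R-41 and C-41 (Rx 1), but C-41 never forms.

No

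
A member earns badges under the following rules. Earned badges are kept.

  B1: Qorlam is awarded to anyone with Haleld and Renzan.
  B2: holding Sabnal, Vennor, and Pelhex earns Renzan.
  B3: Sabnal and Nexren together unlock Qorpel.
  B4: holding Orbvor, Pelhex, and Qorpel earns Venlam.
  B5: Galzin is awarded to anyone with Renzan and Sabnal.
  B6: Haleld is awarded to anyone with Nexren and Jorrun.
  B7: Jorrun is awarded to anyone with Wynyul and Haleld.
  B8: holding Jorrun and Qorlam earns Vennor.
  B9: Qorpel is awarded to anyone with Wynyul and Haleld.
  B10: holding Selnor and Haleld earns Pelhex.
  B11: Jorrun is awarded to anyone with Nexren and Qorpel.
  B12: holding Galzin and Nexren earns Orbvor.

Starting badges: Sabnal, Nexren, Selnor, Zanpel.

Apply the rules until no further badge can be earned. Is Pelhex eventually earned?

With Sabnal and Nexren, Qorpel is earned (B3).
With Nexren and Qorpel, Jorrun is earned (B11).
With Nexren and Jorrun, Haleld is earned (B6).
With Selnor and Haleld, Pelhex is earned (B10).

Yes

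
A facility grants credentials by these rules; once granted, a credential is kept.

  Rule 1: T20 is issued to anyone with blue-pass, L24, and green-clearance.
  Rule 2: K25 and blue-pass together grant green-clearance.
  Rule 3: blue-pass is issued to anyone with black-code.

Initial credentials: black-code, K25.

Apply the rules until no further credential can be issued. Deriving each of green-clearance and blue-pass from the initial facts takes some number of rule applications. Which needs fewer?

blue-pass: Holding black-code grants blue-pass (Rule 3). [1 rule application]
green-clearance: Holding black-code grants blue-pass (Rule 3). Holding K25 and blue-pass grants green-clearance (Rule 2). [2 rule applications]
blue-pass needs fewer.

blue-pass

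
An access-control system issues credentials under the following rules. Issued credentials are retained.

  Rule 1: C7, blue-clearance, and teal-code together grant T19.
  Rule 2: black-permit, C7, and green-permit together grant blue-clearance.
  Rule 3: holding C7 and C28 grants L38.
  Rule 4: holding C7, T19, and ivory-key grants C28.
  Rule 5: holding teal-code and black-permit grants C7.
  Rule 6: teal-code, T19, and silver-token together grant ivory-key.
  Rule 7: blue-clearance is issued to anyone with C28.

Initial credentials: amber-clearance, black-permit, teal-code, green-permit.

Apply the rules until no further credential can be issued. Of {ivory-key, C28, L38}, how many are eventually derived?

0

ivory-key would need teal-code, T19, and silver-token (Rule 6), but silver-token is never granted.
C28 would need C7, T19, and ivory-key (Rule 4), but ivory-key is never granted.
L38 would need C7 and C28 (Rule 3), but C28 is never granted.
None of the 3 are reached.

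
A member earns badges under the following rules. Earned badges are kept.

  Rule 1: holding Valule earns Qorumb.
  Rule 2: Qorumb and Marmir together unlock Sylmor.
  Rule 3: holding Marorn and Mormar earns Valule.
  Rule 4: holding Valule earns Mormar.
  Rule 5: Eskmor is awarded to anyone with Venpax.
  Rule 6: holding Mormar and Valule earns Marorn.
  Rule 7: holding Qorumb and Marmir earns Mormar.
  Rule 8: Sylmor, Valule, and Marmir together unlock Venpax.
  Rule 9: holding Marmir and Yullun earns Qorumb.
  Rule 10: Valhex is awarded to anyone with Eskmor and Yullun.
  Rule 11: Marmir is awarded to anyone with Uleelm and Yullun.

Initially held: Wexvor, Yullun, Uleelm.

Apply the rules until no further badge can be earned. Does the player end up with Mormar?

Yes

With Uleelm and Yullun, Marmir is earned (Rule 11).
With Marmir and Yullun, Qorumb is earned (Rule 9).
With Qorumb and Marmir, Mormar is earned (Rule 7).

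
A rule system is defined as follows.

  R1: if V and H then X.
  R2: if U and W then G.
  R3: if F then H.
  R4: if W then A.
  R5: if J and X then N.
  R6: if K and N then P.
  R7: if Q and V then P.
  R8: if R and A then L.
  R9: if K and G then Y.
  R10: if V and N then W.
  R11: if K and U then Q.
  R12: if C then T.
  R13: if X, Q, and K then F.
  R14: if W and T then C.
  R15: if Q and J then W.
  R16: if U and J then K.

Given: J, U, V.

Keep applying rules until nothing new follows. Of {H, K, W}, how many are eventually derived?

2

From U and J, R16 gives K.
From K and U, R11 gives Q.
From Q and J, R15 gives W.
H would need F (R3), but F is never established.
K: reached.
W: reached.
Reached: K and W — 2 of the 3.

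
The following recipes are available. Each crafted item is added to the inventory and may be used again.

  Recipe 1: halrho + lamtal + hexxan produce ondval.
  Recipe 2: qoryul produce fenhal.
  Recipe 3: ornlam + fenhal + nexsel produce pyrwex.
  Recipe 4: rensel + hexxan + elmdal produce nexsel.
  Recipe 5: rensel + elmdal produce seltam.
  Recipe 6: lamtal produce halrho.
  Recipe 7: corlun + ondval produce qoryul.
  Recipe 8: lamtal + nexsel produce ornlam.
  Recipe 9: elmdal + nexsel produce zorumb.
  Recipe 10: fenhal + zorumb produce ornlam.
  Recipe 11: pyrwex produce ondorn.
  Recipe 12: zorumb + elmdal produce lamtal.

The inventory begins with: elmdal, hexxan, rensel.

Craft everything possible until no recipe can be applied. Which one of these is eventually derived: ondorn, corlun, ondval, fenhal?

Using Recipe 4, rensel, hexxan, and elmdal make nexsel.
Using Recipe 9, elmdal and nexsel make zorumb.
Using Recipe 12, zorumb and elmdal make lamtal.
lamtal → halrho (Recipe 6).
halrho + lamtal + hexxan → ondval (Recipe 1).
ondorn would need pyrwex (Recipe 11), but pyrwex is never obtained. No rule produces corlun, and it is not given. fenhal would need qoryul (Recipe 2), but qoryul is never obtained.

ondval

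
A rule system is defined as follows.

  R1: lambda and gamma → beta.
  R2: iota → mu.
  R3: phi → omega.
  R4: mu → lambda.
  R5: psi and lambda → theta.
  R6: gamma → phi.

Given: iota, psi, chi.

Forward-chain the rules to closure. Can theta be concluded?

Yes

From iota, R2 gives mu.
mu holds, so lambda follows (R4).
From psi and lambda, R5 gives theta.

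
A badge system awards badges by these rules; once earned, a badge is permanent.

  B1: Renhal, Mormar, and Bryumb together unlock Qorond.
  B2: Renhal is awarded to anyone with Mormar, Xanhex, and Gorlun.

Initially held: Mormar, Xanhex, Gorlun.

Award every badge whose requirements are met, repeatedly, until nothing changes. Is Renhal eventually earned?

Yes

With Mormar, Xanhex, and Gorlun, Renhal is earned (B2).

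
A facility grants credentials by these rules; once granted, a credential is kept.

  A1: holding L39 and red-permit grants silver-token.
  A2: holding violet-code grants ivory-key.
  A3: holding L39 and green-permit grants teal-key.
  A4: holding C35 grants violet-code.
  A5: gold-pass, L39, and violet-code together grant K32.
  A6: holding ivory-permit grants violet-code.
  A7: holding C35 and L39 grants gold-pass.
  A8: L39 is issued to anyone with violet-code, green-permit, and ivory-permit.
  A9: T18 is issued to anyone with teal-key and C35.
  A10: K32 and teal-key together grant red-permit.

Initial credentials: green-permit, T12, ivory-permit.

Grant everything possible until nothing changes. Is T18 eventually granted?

No

T18 would need teal-key and C35 (A9), but C35 is never granted.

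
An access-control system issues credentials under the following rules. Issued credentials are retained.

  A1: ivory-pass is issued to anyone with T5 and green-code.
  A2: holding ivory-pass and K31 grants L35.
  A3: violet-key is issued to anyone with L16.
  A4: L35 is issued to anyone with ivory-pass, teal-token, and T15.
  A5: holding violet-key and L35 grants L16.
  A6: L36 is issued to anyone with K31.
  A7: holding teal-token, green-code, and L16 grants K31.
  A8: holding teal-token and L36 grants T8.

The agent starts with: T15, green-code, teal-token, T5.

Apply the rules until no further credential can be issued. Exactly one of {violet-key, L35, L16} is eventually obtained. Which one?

L35

Holding T5 and green-code grants ivory-pass (A1).
Holding ivory-pass, teal-token, and T15 grants L35 (A4).
violet-key would need L16 (A3), but L16 is never granted. L16 would need violet-key and L35 (A5), but violet-key is never granted.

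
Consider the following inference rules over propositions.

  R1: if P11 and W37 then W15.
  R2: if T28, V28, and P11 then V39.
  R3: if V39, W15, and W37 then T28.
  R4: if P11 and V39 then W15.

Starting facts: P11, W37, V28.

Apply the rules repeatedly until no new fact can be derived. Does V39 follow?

No

V39 would need T28, V28, and P11 (R2), but T28 is never established.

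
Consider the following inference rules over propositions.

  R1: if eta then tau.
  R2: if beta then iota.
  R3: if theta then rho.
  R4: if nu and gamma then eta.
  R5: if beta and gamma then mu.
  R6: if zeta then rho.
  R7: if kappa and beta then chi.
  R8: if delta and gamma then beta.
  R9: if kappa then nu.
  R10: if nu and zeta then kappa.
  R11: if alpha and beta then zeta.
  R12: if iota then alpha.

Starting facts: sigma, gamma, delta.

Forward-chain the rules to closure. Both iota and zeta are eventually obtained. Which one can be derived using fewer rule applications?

iota: From delta and gamma, R8 gives beta. beta holds, so iota follows (R2). [2 rule applications]
zeta: delta and gamma hold, so beta follows (R8). From beta, R2 gives iota. iota holds, so alpha follows (R12). From alpha and beta, R11 gives zeta. [4 rule applications]
iota needs fewer.

iota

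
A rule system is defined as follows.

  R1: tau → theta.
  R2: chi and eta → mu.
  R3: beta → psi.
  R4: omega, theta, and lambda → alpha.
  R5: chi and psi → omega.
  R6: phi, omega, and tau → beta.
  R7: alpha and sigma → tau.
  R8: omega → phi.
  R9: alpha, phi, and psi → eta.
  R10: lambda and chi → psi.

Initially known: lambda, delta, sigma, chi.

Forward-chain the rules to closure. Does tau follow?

No

tau would need alpha and sigma (R7), but alpha is never established.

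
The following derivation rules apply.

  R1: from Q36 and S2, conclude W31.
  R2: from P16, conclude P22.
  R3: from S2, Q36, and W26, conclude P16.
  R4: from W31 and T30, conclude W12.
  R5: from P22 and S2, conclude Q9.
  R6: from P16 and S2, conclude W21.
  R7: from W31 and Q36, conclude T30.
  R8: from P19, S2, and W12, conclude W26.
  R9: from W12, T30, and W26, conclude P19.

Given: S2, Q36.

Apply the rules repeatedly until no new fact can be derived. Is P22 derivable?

P22 would need P16 (R2), but P16 is never established.

No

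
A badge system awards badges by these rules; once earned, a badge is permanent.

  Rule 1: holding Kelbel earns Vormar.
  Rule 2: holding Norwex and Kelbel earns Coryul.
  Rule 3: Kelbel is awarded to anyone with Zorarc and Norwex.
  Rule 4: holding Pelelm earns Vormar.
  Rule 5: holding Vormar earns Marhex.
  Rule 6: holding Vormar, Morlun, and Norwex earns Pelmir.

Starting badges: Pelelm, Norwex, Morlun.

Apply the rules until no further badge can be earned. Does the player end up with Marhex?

Yes

With Pelelm, Vormar is earned (Rule 4).
With Vormar, Marhex is earned (Rule 5).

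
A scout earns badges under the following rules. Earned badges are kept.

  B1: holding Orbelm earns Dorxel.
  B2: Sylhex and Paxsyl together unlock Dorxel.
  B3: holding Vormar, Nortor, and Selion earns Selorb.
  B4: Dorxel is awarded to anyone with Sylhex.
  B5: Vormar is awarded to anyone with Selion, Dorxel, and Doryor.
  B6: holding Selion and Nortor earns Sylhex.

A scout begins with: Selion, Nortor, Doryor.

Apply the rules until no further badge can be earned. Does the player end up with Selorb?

Yes

With Selion and Nortor, Sylhex is earned (B6).
With Sylhex, Dorxel is earned (B4).
With Selion, Dorxel, and Doryor, Vormar is earned (B5).
With Vormar, Nortor, and Selion, Selorb is earned (B3).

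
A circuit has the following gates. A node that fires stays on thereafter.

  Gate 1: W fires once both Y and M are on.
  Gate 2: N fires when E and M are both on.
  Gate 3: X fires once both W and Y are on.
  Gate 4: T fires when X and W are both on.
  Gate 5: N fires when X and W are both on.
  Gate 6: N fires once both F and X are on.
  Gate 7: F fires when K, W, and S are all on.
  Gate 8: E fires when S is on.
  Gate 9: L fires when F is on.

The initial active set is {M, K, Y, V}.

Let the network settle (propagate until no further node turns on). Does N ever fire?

Gate 1: Y and M on → W on.
W and Y are on, so X fires (Gate 3).
X and W are on, so N fires (Gate 5).

Yes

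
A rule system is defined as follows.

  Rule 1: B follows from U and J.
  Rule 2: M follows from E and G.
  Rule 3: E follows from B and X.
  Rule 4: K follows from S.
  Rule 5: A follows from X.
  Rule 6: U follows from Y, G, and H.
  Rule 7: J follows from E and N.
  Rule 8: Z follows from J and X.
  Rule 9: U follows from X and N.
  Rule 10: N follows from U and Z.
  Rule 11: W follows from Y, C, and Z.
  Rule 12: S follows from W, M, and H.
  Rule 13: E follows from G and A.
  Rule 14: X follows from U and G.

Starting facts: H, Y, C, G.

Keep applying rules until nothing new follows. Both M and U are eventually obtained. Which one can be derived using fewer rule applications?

U: Y, G, and H hold, so U follows (Rule 6). [1 rule application]
M: Y, G, and H hold, so U follows (Rule 6). U and G hold, so X follows (Rule 14). X holds, so A follows (Rule 5). From G and A, Rule 13 gives E. From E and G, Rule 2 gives M. [5 rule applications]
U needs fewer.

U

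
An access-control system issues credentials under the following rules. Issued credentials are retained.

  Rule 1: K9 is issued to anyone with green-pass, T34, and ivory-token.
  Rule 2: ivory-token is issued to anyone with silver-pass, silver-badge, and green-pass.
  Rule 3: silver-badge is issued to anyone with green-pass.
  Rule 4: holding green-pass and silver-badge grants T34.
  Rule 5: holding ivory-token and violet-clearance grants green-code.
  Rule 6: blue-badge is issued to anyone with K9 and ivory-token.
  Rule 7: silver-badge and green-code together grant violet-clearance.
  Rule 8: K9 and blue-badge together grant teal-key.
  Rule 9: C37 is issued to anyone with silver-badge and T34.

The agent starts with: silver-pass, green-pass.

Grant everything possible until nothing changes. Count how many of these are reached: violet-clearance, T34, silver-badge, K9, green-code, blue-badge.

Holding green-pass grants silver-badge (Rule 3).
Holding silver-pass, silver-badge, and green-pass grants ivory-token (Rule 2).
Holding green-pass and silver-badge grants T34 (Rule 4).
Holding green-pass, T34, and ivory-token grants K9 (Rule 1).
Holding K9 and ivory-token grants blue-badge (Rule 6).
violet-clearance would need silver-badge and green-code (Rule 7), but green-code is never granted.
T34: reached.
silver-badge: reached.
K9: reached.
green-code would need ivory-token and violet-clearance (Rule 5), but violet-clearance is never granted.
blue-badge: reached.
Reached: T34, silver-badge, K9, and blue-badge — 4 of the 6.

4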